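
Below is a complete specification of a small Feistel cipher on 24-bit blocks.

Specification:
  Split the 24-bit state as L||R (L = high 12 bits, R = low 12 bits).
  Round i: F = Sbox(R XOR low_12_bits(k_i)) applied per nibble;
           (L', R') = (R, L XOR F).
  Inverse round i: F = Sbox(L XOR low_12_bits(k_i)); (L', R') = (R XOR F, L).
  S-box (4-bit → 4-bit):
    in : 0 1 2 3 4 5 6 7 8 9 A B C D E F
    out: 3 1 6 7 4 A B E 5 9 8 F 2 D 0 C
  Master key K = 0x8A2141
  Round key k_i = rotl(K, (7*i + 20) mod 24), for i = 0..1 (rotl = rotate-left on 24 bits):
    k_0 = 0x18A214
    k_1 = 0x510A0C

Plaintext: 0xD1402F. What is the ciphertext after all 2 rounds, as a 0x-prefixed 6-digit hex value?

0xB6B191

s_0 = plaintext = 0xD1402F
s_1 = Round(s_0, k_0) = 0x02FB6B
s_2 = Round(s_1, k_1) = 0xB6B191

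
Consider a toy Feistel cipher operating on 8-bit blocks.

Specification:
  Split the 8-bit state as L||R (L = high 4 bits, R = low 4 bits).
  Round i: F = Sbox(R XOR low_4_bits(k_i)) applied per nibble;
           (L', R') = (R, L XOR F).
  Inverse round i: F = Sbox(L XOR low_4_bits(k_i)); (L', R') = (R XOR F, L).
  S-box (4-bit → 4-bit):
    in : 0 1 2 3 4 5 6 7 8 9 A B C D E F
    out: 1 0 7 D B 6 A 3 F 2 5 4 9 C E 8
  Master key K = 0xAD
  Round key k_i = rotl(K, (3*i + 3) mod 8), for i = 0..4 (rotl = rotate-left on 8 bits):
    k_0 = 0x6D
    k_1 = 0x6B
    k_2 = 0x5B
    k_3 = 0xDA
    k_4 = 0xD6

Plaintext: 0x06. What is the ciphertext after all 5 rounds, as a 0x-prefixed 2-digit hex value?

0x11

s_0 = plaintext = 0x06
s_1 = Round(s_0, k_0) = 0x64
s_2 = Round(s_1, k_1) = 0x4E
s_3 = Round(s_2, k_2) = 0xE2
s_4 = Round(s_3, k_3) = 0x21
s_5 = Round(s_4, k_4) = 0x11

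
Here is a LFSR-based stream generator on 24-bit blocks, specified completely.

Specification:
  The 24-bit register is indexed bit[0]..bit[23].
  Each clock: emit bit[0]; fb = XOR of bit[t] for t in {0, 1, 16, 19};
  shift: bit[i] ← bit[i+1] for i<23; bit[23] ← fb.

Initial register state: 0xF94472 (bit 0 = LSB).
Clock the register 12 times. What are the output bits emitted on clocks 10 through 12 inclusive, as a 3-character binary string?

reg_0 = 0xF94472
clock 1: out=0, reg = 0xFCA239
clock 2: out=1, reg = 0x7E511C
clock 3: out=0, reg = 0xBF288E
clock 4: out=0, reg = 0xDF9447
clock 5: out=1, reg = 0x6FCA23
clock 6: out=1, reg = 0x37E511
clock 7: out=1, reg = 0x1BF288
clock 8: out=0, reg = 0x0DF944
clock 9: out=0, reg = 0x06FCA2
clock 10: out=0, reg = 0x837E51
clock 11: out=1, reg = 0x41BF28
clock 12: out=0, reg = 0xA0DF94

010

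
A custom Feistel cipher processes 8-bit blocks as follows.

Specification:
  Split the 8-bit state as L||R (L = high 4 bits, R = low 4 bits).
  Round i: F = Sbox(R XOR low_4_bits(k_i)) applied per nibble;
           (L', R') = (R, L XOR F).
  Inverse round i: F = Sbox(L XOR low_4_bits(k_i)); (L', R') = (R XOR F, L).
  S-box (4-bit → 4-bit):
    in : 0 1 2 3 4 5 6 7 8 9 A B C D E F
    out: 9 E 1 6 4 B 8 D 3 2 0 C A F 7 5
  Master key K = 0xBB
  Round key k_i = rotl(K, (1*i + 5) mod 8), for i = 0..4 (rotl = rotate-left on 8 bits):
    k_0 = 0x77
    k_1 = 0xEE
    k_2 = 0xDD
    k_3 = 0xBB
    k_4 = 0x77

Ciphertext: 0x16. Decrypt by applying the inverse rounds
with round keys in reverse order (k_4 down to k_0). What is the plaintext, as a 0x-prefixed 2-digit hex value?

0x25

s_0 = ciphertext = 0x16
s_1 = InvRound(s_0, k_4) = 0xE1
s_2 = InvRound(s_1, k_3) = 0xAE
s_3 = InvRound(s_2, k_2) = 0x3A
s_4 = InvRound(s_3, k_1) = 0x53
s_5 = InvRound(s_4, k_0) = 0x25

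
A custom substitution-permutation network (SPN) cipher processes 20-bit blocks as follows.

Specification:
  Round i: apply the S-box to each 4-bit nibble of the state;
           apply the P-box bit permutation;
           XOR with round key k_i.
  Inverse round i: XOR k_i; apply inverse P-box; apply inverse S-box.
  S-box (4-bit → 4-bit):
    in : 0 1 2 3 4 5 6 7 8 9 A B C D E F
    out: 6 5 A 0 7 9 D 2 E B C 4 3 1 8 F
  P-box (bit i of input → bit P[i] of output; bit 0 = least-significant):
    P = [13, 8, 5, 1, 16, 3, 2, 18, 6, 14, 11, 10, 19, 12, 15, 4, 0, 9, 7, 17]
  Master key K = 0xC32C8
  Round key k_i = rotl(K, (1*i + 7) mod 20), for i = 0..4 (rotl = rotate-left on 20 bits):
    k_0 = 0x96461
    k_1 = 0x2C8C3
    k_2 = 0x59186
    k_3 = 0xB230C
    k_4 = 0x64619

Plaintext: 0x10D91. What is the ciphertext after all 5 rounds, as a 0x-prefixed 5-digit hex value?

0x57A3F

s_0 = plaintext = 0x10D91
s_1 = Round(s_0, k_0) = 0xCD488
s_2 = Round(s_1, k_1) = 0xE83AC
s_3 = Round(s_2, k_2) = 0x32092
s_4 = Round(s_3, k_3) = 0xE7A16
s_5 = Round(s_4, k_4) = 0x57A3F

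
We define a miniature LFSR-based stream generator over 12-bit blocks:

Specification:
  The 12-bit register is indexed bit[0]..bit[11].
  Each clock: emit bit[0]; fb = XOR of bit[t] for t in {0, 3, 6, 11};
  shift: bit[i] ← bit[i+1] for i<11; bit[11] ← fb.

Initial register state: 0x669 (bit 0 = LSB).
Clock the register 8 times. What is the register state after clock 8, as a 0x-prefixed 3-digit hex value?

0x2B6

reg_0 = 0x669
clock 1: out=1, reg = 0xB34
clock 2: out=0, reg = 0xD9A
clock 3: out=0, reg = 0x6CD
clock 4: out=1, reg = 0xB66
clock 5: out=0, reg = 0x5B3
clock 6: out=1, reg = 0xAD9
clock 7: out=1, reg = 0x56C
clock 8: out=0, reg = 0x2B6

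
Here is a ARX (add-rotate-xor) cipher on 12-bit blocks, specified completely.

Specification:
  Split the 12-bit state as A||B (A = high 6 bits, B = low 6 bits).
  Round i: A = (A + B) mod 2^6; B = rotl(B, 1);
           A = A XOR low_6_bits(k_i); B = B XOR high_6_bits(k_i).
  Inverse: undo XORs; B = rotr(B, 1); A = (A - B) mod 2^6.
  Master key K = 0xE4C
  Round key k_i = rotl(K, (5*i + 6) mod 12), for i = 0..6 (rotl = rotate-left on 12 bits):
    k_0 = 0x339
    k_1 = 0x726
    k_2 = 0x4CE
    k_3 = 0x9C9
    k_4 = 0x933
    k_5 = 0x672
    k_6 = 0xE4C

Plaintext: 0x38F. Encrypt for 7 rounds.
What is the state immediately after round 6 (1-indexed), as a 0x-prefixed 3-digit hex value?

s_0 = plaintext = 0x38F
s_1 = Round(s_0, k_0) = 0x912
s_2 = Round(s_1, k_1) = 0x438
s_3 = Round(s_2, k_2) = 0x1A2
s_4 = Round(s_3, k_3) = 0x862
s_5 = Round(s_4, k_4) = 0xC21
s_6 = Round(s_5, k_5) = 0x8DA
s_7 = Round(s_6, k_6) = 0xC4D

0x8DA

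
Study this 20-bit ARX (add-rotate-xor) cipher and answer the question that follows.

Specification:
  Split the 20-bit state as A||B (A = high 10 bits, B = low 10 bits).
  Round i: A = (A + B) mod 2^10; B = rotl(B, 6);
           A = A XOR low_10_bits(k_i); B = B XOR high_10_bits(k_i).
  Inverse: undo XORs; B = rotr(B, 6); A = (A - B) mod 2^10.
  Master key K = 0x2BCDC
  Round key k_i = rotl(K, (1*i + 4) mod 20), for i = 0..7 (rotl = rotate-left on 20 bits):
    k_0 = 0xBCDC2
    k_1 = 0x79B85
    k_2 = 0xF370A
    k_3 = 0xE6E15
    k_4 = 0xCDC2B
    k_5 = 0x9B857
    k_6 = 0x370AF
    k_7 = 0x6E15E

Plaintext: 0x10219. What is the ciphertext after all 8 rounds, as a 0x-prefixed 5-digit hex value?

0x72D67

s_0 = plaintext = 0x10219
s_1 = Round(s_0, k_0) = 0xE6C92
s_2 = Round(s_1, k_1) = 0xEA16F
s_3 = Round(s_2, k_2) = 0x8741B
s_4 = Round(s_3, k_3) = 0x0B55A
s_5 = Round(s_4, k_4) = 0x6B1A2
s_6 = Round(s_5, k_5) = 0xC66F4
s_7 = Round(s_6, k_6) = 0xA89F3
s_8 = Round(s_7, k_7) = 0x72D67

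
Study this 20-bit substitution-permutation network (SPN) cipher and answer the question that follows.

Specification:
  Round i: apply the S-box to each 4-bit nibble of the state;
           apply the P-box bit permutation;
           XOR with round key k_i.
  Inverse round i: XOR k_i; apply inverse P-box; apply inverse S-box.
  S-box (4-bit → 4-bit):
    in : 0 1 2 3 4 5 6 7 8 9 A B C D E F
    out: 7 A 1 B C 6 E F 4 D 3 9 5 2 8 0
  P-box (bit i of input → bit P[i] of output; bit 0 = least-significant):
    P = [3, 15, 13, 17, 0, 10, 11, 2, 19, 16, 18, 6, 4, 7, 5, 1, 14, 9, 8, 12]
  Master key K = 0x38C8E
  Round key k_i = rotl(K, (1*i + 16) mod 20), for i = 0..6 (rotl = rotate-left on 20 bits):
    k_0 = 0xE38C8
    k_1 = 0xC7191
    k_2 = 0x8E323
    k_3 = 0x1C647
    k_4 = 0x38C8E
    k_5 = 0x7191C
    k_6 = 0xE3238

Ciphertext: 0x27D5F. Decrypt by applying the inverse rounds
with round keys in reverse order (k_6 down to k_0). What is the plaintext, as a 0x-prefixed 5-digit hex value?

s_0 = ciphertext = 0x27D5F
s_1 = InvRound(s_0, k_6) = 0x0497F
s_2 = InvRound(s_1, k_5) = 0xB462E
s_3 = InvRound(s_2, k_4) = 0xA528D
s_4 = InvRound(s_3, k_3) = 0xE13D3
s_5 = InvRound(s_4, k_2) = 0xB04F6
s_6 = InvRound(s_5, k_1) = 0x94634
s_7 = InvRound(s_6, k_0) = 0x30669

0x30669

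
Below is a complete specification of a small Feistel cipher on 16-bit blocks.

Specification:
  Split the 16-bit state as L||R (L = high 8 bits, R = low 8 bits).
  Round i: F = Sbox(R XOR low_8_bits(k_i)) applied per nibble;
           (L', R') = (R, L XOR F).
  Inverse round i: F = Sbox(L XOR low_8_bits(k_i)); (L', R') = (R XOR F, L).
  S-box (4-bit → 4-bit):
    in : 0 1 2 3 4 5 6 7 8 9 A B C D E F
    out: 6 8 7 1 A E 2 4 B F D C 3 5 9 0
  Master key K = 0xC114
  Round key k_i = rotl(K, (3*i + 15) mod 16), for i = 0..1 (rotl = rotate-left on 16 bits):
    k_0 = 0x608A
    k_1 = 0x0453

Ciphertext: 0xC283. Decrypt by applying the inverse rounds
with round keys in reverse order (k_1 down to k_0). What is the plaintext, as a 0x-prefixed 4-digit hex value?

s_0 = ciphertext = 0xC283
s_1 = InvRound(s_0, k_1) = 0x7BC2
s_2 = InvRound(s_1, k_0) = 0xCA7B

0xCA7B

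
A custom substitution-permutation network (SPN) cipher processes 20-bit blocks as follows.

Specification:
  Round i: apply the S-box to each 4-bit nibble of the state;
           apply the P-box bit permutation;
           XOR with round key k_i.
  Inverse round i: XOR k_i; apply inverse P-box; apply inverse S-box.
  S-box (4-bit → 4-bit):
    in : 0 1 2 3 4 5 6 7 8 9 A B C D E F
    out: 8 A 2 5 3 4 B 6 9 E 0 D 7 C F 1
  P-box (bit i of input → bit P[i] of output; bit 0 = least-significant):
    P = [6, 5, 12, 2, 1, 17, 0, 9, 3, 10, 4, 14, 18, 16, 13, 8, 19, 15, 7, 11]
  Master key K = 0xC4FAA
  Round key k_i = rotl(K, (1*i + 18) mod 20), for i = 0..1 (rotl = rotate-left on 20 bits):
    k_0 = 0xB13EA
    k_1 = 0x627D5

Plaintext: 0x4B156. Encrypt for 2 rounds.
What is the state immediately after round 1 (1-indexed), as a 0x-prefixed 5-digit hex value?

0x7F68F

s_0 = plaintext = 0x4B156
s_1 = Round(s_0, k_0) = 0x7F68F
s_2 = Round(s_1, k_1) = 0x2E11F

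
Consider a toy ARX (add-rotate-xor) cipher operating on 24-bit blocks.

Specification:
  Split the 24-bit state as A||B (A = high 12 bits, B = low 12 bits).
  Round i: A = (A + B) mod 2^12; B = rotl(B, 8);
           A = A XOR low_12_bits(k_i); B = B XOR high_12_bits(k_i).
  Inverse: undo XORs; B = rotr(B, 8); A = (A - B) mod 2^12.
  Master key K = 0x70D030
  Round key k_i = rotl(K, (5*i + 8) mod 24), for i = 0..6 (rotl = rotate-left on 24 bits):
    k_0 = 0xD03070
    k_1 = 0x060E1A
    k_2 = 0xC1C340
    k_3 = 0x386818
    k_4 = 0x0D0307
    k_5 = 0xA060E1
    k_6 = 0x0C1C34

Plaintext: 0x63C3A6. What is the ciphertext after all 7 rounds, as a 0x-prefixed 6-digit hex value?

0x2CF91F

s_0 = plaintext = 0x63C3A6
s_1 = Round(s_0, k_0) = 0x992B39
s_2 = Round(s_1, k_1) = 0xAD19D3
s_3 = Round(s_2, k_2) = 0x7E4F81
s_4 = Round(s_3, k_3) = 0xF7D27E
s_5 = Round(s_4, k_4) = 0x2FCEF7
s_6 = Round(s_5, k_5) = 0x112DE9
s_7 = Round(s_6, k_6) = 0x2CF91F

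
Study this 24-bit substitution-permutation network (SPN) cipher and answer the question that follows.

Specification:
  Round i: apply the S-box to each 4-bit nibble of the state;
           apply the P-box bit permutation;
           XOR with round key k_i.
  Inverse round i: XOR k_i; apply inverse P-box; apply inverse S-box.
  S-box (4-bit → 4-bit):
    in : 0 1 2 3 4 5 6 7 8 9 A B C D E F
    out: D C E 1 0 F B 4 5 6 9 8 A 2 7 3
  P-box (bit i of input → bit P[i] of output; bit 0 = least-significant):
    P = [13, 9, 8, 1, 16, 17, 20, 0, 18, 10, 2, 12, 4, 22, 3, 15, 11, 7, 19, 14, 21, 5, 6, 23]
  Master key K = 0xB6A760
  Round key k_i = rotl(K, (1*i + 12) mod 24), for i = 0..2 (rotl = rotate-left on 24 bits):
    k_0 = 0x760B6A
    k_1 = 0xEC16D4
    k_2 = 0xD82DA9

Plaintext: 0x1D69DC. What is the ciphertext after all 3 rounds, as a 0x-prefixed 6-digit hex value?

0x7EDF04

s_0 = plaintext = 0x1D69DC
s_1 = Round(s_0, k_0) = 0xB48DBC
s_2 = Round(s_1, k_1) = 0x6C10CF
s_3 = Round(s_2, k_2) = 0x7EDF04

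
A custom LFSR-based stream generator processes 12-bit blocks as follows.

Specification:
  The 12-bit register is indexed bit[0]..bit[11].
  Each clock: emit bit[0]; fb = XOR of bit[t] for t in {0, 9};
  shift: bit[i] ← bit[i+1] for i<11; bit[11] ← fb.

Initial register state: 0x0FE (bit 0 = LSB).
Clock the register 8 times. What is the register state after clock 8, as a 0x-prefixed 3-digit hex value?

0x8E0

reg_0 = 0x0FE
clock 1: out=0, reg = 0x07F
clock 2: out=1, reg = 0x83F
clock 3: out=1, reg = 0xC1F
clock 4: out=1, reg = 0xE0F
clock 5: out=1, reg = 0x707
clock 6: out=1, reg = 0x383
clock 7: out=1, reg = 0x1C1
clock 8: out=1, reg = 0x8E0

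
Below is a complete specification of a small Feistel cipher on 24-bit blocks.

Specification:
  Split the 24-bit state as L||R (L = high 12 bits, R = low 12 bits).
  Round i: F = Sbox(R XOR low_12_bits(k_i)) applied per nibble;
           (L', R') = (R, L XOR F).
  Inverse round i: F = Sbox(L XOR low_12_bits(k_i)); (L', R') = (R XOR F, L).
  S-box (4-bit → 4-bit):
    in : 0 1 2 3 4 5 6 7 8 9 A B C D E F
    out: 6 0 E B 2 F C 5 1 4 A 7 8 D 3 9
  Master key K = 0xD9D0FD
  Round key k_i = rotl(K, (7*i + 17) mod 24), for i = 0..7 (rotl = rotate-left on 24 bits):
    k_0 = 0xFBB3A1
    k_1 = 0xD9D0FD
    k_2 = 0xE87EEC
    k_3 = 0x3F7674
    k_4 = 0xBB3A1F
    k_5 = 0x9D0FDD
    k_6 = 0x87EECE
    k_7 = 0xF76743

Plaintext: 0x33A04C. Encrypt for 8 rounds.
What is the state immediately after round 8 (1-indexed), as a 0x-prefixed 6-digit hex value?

0x7E0FD4

s_0 = plaintext = 0x33A04C
s_1 = Round(s_0, k_0) = 0x04C807
s_2 = Round(s_1, k_1) = 0x8071D6
s_3 = Round(s_2, k_2) = 0x1D61BD
s_4 = Round(s_3, k_3) = 0x1BD452
s_5 = Round(s_4, k_4) = 0x452290
s_6 = Round(s_5, k_5) = 0x29097F
s_7 = Round(s_6, k_6) = 0x97F7E0
s_8 = Round(s_7, k_7) = 0x7E0FD4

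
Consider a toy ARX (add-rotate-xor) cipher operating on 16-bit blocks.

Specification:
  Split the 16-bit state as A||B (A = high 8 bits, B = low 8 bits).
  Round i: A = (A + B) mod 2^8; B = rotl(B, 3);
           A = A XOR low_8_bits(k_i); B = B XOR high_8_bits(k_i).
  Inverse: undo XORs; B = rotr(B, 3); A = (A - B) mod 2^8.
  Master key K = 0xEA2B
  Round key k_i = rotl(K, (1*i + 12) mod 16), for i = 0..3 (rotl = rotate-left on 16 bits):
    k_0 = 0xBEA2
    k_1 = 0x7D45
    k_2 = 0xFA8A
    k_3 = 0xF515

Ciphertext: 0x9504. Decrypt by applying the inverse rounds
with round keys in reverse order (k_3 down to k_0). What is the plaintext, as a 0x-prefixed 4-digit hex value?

0xDB40

s_0 = ciphertext = 0x9504
s_1 = InvRound(s_0, k_3) = 0x423E
s_2 = InvRound(s_1, k_2) = 0x3098
s_3 = InvRound(s_2, k_1) = 0xB9BC
s_4 = InvRound(s_3, k_0) = 0xDB40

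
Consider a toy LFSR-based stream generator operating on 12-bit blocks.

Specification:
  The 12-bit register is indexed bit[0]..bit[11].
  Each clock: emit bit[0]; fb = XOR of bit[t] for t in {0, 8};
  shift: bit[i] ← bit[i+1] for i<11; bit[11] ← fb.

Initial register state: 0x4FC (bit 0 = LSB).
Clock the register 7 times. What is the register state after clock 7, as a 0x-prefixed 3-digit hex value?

reg_0 = 0x4FC
clock 1: out=0, reg = 0x27E
clock 2: out=0, reg = 0x13F
clock 3: out=1, reg = 0x09F
clock 4: out=1, reg = 0x84F
clock 5: out=1, reg = 0xC27
clock 6: out=1, reg = 0xE13
clock 7: out=1, reg = 0xF09

0xF09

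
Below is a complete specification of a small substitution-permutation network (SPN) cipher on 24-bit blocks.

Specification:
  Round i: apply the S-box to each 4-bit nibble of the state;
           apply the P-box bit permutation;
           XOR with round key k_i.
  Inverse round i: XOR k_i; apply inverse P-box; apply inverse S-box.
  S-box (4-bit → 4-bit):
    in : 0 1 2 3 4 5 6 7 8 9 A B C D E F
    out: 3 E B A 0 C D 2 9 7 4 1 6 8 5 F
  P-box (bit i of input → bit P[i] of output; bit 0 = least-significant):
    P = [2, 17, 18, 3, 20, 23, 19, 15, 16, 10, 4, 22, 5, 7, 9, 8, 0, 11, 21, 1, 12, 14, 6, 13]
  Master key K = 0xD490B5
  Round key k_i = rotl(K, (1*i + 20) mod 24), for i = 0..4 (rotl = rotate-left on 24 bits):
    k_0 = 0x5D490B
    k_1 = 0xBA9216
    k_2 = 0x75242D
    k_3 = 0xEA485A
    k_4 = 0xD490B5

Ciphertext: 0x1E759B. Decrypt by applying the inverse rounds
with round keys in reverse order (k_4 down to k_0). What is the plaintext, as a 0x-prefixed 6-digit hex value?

0xBD8264

s_0 = ciphertext = 0x1E759B
s_1 = InvRound(s_0, k_4) = 0x3D8312
s_2 = InvRound(s_1, k_3) = 0xC75821
s_3 = InvRound(s_2, k_2) = 0x2C4702
s_4 = InvRound(s_3, k_1) = 0x04DC29
s_5 = InvRound(s_4, k_0) = 0xBD8264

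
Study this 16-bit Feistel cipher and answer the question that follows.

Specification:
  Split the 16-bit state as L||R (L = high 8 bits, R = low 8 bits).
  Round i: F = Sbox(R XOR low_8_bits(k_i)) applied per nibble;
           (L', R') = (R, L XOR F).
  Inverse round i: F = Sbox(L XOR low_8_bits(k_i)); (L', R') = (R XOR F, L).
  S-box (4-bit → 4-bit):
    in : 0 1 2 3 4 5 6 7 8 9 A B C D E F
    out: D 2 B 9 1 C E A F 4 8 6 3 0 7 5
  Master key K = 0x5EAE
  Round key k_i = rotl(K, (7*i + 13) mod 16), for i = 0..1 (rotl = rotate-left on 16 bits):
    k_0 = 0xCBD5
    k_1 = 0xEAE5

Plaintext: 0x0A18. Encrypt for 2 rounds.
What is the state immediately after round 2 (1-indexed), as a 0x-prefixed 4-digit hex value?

0x3A1D

s_0 = plaintext = 0x0A18
s_1 = Round(s_0, k_0) = 0x183A
s_2 = Round(s_1, k_1) = 0x3A1D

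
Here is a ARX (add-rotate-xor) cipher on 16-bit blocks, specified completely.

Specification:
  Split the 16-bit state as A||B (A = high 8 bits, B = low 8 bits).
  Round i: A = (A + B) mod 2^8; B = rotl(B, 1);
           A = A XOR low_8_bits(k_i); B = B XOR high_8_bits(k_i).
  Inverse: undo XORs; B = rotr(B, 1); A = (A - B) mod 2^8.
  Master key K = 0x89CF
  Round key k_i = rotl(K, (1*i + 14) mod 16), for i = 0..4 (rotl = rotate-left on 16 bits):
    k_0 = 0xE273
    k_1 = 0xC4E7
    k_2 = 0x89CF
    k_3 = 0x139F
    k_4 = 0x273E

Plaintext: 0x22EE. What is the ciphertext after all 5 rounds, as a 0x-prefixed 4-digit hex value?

0xA3F2

s_0 = plaintext = 0x22EE
s_1 = Round(s_0, k_0) = 0x633F
s_2 = Round(s_1, k_1) = 0x45BA
s_3 = Round(s_2, k_2) = 0x30FC
s_4 = Round(s_3, k_3) = 0xB3EA
s_5 = Round(s_4, k_4) = 0xA3F2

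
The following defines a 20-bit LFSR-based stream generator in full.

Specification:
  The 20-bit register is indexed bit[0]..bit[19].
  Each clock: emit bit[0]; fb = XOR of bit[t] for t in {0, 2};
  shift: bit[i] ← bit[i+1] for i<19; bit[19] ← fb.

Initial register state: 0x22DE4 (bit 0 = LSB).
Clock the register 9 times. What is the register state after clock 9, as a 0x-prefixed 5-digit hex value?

0x4E916

reg_0 = 0x22DE4
clock 1: out=0, reg = 0x916F2
clock 2: out=0, reg = 0x48B79
clock 3: out=1, reg = 0xA45BC
clock 4: out=0, reg = 0xD22DE
clock 5: out=0, reg = 0xE916F
clock 6: out=1, reg = 0x748B7
clock 7: out=1, reg = 0x3A45B
clock 8: out=1, reg = 0x9D22D
clock 9: out=1, reg = 0x4E916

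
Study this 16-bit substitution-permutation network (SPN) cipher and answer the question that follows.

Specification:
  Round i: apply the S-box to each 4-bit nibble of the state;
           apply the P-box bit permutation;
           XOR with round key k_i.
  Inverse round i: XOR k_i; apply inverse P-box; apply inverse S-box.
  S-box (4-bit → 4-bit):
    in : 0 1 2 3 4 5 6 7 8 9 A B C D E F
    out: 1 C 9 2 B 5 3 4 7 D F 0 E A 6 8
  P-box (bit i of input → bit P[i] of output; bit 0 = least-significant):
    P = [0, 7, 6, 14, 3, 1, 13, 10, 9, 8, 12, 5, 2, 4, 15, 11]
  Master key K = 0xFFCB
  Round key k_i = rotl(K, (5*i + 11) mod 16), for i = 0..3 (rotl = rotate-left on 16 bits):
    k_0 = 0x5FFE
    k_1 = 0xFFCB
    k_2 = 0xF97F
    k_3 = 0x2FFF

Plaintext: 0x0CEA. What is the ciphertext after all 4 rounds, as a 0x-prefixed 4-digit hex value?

s_0 = plaintext = 0x0CEA
s_1 = Round(s_0, k_0) = 0x2E19
s_2 = Round(s_1, k_1) = 0x828E
s_3 = Round(s_2, k_2) = 0x5B81
s_4 = Round(s_3, k_3) = 0xCFB1

0xCFB1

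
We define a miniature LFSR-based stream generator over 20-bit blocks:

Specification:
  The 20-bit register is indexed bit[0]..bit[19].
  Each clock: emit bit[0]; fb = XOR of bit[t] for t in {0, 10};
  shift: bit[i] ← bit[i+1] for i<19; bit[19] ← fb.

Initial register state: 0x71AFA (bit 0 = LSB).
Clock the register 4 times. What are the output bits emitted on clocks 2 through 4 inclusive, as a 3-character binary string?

reg_0 = 0x71AFA
clock 1: out=0, reg = 0x38D7D
clock 2: out=1, reg = 0x1C6BE
clock 3: out=0, reg = 0x8E35F
clock 4: out=1, reg = 0xC71AF

101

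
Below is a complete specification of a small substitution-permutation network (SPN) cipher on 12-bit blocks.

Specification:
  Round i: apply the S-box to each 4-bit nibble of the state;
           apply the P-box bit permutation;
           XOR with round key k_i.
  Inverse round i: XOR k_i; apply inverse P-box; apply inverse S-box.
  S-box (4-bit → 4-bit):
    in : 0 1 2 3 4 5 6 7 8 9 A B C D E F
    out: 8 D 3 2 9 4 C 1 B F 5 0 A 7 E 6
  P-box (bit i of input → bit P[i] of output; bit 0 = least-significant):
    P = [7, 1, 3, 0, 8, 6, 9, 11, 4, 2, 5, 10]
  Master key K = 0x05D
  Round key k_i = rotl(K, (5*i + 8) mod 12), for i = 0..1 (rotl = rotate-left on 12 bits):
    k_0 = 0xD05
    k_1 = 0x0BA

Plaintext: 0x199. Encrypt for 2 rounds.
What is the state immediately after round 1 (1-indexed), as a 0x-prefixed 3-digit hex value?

0x2FE

s_0 = plaintext = 0x199
s_1 = Round(s_0, k_0) = 0x2FE
s_2 = Round(s_1, k_1) = 0x2E5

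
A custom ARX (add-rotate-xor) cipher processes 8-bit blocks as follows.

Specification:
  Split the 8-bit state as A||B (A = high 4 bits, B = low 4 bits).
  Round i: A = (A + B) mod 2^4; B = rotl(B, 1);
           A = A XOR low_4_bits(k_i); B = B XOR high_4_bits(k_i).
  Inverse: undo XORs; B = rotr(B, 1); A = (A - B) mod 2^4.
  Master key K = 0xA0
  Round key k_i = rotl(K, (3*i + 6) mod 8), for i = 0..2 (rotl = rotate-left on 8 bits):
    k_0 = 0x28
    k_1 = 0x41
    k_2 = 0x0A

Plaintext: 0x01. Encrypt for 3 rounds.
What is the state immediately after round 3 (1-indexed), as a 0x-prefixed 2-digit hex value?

0x68

s_0 = plaintext = 0x01
s_1 = Round(s_0, k_0) = 0x90
s_2 = Round(s_1, k_1) = 0x84
s_3 = Round(s_2, k_2) = 0x68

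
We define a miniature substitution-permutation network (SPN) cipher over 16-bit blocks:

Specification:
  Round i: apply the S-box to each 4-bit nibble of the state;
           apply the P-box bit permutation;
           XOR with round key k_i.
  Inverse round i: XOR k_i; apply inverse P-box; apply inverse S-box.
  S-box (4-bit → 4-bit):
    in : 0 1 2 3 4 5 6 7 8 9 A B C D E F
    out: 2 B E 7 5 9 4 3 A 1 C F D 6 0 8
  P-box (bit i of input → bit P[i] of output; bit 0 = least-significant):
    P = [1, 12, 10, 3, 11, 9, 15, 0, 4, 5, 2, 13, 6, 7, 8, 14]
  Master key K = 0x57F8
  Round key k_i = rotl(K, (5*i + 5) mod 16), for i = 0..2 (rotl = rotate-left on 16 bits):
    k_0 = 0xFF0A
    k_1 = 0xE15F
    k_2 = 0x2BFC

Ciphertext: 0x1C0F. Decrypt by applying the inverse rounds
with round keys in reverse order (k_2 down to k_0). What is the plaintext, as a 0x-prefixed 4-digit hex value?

s_0 = ciphertext = 0x1C0F
s_1 = InvRound(s_0, k_2) = 0x3183
s_2 = InvRound(s_1, k_1) = 0x1468
s_3 = InvRound(s_2, k_0) = 0xC839

0xC839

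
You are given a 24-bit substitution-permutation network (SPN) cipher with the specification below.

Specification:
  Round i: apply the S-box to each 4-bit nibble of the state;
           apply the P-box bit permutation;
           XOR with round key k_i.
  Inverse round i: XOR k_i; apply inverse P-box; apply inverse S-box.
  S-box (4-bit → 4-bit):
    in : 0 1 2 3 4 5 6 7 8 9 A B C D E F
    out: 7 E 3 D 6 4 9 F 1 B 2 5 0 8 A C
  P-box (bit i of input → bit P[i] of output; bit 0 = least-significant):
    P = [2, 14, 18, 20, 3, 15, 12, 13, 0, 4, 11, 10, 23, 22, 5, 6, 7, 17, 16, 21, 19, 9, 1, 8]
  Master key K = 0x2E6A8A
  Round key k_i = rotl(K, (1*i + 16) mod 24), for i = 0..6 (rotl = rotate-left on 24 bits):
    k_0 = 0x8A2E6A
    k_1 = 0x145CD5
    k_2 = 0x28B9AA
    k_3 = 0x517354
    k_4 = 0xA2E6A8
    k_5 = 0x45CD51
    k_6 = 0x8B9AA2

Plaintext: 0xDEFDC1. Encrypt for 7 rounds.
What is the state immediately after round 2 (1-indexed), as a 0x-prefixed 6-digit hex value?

0x9C849E

s_0 = plaintext = 0xDEFDC1
s_1 = Round(s_0, k_0) = 0xBC6B0A
s_2 = Round(s_1, k_1) = 0x9C849E
s_3 = Round(s_2, k_2) = 0xB052B2
s_4 = Round(s_3, k_3) = 0x5A23EB
s_5 = Round(s_4, k_4) = 0x644AAF
s_6 = Round(s_5, k_5) = 0x1A4C61
s_7 = Round(s_6, k_6) = 0xDDF988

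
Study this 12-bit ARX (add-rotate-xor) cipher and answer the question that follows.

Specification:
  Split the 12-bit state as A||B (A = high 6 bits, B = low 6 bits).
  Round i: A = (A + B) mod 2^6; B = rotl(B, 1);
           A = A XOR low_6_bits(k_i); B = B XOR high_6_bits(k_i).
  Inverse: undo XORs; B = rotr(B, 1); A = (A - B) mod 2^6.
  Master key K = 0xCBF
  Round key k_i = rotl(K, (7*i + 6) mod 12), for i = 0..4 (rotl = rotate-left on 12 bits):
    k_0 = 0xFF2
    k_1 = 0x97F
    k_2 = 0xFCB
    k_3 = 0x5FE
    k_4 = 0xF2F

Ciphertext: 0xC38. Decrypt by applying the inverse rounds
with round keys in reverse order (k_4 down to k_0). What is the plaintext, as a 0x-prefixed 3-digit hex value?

0x58C

s_0 = ciphertext = 0xC38
s_1 = InvRound(s_0, k_4) = 0x742
s_2 = InvRound(s_1, k_3) = 0xE6A
s_3 = InvRound(s_2, k_2) = 0x22A
s_4 = InvRound(s_3, k_1) = 0x427
s_5 = InvRound(s_4, k_0) = 0x58C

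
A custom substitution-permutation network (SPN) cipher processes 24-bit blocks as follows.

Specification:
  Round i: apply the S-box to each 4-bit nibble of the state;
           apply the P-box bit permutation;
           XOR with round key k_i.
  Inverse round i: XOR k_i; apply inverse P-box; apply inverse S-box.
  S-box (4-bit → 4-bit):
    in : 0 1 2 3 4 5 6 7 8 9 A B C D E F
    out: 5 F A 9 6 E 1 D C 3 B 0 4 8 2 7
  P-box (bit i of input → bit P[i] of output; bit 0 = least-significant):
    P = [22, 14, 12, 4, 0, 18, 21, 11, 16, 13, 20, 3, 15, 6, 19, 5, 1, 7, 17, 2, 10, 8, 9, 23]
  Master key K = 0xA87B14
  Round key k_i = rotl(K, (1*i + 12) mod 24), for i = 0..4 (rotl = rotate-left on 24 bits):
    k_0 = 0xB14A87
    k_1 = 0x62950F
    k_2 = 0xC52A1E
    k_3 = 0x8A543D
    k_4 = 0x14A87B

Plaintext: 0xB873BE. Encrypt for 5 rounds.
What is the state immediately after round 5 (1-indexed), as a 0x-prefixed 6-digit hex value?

s_0 = plaintext = 0xB873BE
s_1 = Round(s_0, k_0) = 0xBA8AAB
s_2 = Round(s_1, k_1) = 0x6FBDA0
s_3 = Round(s_2, k_2) = 0x833695
s_4 = Round(s_3, k_3) = 0x0F860A
s_5 = Round(s_4, k_4) = 0x7FEEC8

0x7FEEC8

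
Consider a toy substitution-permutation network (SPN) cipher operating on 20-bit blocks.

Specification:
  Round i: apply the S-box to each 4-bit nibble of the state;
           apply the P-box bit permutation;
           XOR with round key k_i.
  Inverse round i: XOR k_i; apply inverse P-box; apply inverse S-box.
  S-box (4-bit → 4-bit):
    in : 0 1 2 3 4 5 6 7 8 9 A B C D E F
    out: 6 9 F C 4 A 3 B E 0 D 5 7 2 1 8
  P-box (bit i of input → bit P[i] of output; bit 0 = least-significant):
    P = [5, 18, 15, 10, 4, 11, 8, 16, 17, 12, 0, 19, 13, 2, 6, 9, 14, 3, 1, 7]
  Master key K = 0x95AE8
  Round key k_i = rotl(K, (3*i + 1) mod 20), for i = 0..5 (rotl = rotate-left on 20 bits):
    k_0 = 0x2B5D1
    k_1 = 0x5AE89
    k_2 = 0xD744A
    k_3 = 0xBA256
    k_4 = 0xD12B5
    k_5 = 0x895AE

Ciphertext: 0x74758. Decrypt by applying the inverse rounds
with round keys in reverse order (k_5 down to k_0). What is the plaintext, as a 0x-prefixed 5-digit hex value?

0x2F3BC

s_0 = ciphertext = 0x74758
s_1 = InvRound(s_0, k_5) = 0xA871C
s_2 = InvRound(s_1, k_4) = 0x59C32
s_3 = InvRound(s_2, k_3) = 0x927D7
s_4 = InvRound(s_3, k_2) = 0x750BD
s_5 = InvRound(s_4, k_1) = 0xE766A
s_6 = InvRound(s_5, k_0) = 0x2F3BC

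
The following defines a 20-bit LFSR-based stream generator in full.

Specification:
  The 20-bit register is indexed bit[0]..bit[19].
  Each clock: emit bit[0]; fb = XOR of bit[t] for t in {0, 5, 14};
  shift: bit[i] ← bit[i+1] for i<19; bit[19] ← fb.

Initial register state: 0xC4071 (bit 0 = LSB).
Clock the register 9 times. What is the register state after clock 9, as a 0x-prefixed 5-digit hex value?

reg_0 = 0xC4071
clock 1: out=1, reg = 0xE2038
clock 2: out=0, reg = 0xF101C
clock 3: out=0, reg = 0x7880E
clock 4: out=0, reg = 0x3C407
clock 5: out=1, reg = 0x1E203
clock 6: out=1, reg = 0x0F101
clock 7: out=1, reg = 0x07880
clock 8: out=0, reg = 0x83C40
clock 9: out=0, reg = 0x41E20

0x41E20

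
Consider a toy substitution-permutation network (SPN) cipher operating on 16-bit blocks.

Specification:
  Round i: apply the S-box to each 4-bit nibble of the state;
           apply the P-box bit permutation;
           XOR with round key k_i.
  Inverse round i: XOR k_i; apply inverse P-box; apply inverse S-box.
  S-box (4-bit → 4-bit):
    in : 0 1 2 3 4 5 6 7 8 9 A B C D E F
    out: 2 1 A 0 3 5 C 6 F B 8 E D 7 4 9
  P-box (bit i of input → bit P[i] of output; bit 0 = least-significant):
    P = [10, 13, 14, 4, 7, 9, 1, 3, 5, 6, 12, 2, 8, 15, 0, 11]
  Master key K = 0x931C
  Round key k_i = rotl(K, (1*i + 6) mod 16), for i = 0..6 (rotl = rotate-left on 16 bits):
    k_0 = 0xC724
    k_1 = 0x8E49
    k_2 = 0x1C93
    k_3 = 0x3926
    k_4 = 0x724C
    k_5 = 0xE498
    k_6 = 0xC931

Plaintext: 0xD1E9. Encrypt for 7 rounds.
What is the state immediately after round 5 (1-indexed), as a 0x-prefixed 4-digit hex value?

s_0 = plaintext = 0xD1E9
s_1 = Round(s_0, k_0) = 0x6217
s_2 = Round(s_1, k_1) = 0xE68C
s_3 = Round(s_2, k_2) = 0x4A0C
s_4 = Round(s_3, k_3) = 0xFE32
s_5 = Round(s_4, k_4) = 0x4B5C
s_6 = Round(s_5, k_5) = 0x314E
s_7 = Round(s_6, k_6) = 0x8B91

0x4B5C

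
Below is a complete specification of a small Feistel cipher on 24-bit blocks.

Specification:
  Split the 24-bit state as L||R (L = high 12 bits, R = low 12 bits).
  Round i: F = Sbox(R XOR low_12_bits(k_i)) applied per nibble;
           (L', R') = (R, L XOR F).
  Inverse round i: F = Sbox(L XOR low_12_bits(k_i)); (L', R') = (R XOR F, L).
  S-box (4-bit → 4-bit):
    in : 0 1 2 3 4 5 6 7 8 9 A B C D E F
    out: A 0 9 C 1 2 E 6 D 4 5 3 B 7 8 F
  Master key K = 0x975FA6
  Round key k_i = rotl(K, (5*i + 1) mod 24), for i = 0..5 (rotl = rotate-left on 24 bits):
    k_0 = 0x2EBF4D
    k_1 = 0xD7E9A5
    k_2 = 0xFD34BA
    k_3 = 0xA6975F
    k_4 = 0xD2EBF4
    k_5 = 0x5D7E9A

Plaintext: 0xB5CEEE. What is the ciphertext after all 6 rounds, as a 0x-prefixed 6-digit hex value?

0x993BE8

s_0 = plaintext = 0xB5CEEE
s_1 = Round(s_0, k_0) = 0xEEEB00
s_2 = Round(s_1, k_1) = 0xB007BC
s_3 = Round(s_2, k_2) = 0x7BC7AE
s_4 = Round(s_3, k_3) = 0x7AED4C
s_5 = Round(s_4, k_4) = 0xD4C993
s_6 = Round(s_5, k_5) = 0x993BE8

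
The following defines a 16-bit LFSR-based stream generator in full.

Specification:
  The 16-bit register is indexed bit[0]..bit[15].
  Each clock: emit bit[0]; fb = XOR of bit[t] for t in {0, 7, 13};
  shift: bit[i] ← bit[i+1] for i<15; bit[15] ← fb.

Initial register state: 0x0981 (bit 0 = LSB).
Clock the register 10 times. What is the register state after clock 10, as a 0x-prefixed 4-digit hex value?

reg_0 = 0x0981
clock 1: out=1, reg = 0x04C0
clock 2: out=0, reg = 0x8260
clock 3: out=0, reg = 0x4130
clock 4: out=0, reg = 0x2098
clock 5: out=0, reg = 0x104C
clock 6: out=0, reg = 0x0826
clock 7: out=0, reg = 0x0413
clock 8: out=1, reg = 0x8209
clock 9: out=1, reg = 0xC104
clock 10: out=0, reg = 0x6082

0x6082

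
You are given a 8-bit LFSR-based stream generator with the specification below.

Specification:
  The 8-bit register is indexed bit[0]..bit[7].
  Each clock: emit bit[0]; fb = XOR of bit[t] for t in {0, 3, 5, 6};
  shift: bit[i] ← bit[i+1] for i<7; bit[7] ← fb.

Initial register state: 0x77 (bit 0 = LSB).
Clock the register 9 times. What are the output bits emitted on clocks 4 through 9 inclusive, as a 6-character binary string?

reg_0 = 0x77
clock 1: out=1, reg = 0xBB
clock 2: out=1, reg = 0xDD
clock 3: out=1, reg = 0xEE
clock 4: out=0, reg = 0xF7
clock 5: out=1, reg = 0xFB
clock 6: out=1, reg = 0x7D
clock 7: out=1, reg = 0x3E
clock 8: out=0, reg = 0x1F
clock 9: out=1, reg = 0x0F

011101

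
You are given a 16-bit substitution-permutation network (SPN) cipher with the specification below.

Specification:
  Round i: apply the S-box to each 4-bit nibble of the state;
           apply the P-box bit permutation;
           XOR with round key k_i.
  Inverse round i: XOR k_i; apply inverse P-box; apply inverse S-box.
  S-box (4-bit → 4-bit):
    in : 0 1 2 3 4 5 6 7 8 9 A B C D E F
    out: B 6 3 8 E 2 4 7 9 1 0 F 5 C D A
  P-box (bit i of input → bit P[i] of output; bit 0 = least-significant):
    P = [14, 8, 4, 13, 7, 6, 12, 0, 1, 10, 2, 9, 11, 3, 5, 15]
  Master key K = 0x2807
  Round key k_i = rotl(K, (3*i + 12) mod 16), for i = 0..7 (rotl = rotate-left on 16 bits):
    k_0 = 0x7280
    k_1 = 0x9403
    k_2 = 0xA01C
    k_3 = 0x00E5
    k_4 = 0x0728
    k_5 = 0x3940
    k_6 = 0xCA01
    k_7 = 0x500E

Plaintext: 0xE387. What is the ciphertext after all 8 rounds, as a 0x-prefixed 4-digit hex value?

0x0747

s_0 = plaintext = 0xE387
s_1 = Round(s_0, k_0) = 0xB931
s_2 = Round(s_1, k_1) = 0x1D38
s_3 = Round(s_2, k_2) = 0xC231
s_4 = Round(s_3, k_3) = 0x0DD6
s_5 = Round(s_4, k_4) = 0x9D35
s_6 = Round(s_5, k_5) = 0x3245
s_7 = Round(s_6, k_6) = 0x5F42
s_8 = Round(s_7, k_7) = 0x0747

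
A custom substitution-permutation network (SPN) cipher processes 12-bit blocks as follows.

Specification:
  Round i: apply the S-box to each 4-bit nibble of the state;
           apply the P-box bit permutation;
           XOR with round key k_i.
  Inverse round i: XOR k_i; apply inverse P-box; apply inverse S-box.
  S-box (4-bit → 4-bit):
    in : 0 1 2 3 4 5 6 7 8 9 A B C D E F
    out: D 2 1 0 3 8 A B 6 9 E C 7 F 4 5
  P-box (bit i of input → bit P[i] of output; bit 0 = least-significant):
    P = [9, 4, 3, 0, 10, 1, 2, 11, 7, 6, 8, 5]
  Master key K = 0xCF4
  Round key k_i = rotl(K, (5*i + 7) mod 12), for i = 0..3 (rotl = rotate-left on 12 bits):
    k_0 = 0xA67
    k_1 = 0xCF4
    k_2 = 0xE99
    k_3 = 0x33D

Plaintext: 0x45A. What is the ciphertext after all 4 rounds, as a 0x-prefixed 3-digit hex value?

0x7BF

s_0 = plaintext = 0x45A
s_1 = Round(s_0, k_0) = 0x2BE
s_2 = Round(s_1, k_1) = 0x478
s_3 = Round(s_2, k_2) = 0x243
s_4 = Round(s_3, k_3) = 0x7BF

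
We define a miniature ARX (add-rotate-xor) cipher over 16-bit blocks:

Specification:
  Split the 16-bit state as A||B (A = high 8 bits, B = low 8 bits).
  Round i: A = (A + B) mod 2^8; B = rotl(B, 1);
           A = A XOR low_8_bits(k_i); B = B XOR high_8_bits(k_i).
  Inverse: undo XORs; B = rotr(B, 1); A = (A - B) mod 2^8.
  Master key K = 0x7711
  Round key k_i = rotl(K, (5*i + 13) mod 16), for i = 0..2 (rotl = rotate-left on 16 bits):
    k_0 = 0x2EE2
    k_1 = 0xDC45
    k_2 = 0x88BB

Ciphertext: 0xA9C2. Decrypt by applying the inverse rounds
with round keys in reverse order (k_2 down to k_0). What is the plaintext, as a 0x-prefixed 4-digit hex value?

s_0 = ciphertext = 0xA9C2
s_1 = InvRound(s_0, k_2) = 0xED25
s_2 = InvRound(s_1, k_1) = 0xACFC
s_3 = InvRound(s_2, k_0) = 0xE569

0xE569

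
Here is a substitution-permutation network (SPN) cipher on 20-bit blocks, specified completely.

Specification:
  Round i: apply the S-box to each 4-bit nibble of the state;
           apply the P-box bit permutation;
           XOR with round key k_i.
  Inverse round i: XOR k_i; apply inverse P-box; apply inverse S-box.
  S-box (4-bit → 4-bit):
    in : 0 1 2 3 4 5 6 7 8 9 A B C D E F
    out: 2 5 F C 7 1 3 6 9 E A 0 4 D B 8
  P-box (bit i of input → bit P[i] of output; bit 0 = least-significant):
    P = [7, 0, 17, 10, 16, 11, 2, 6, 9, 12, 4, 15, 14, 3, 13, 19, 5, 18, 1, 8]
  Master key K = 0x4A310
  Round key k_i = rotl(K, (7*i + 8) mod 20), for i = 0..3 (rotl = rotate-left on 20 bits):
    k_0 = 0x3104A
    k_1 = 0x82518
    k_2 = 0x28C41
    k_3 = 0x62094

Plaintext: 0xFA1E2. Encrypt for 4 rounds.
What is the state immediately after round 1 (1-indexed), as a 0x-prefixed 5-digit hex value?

s_0 = plaintext = 0xFA1E2
s_1 = Round(s_0, k_0) = 0x81F93
s_2 = Round(s_1, k_1) = 0xAC87C
s_3 = Round(s_2, k_2) = 0x42745
s_4 = Round(s_3, k_3) = 0xB582A

0x81F93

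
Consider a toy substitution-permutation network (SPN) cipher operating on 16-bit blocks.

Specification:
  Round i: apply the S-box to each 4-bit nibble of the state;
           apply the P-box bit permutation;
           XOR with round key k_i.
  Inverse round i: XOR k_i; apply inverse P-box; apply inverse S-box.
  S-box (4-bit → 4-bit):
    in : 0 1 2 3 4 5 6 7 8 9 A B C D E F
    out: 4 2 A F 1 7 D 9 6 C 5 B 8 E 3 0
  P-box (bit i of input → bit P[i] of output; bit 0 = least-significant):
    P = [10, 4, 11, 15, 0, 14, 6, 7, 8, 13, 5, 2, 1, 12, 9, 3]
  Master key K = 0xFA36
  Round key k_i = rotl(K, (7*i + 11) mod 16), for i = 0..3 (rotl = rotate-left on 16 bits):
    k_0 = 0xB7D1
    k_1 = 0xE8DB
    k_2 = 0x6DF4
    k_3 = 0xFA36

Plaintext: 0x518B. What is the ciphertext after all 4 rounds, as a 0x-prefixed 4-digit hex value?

s_0 = plaintext = 0x518B
s_1 = Round(s_0, k_0) = 0x4183
s_2 = Round(s_1, k_1) = 0x0489
s_3 = Round(s_2, k_2) = 0xA6B4
s_4 = Round(s_3, k_3) = 0xBD91

0xBD91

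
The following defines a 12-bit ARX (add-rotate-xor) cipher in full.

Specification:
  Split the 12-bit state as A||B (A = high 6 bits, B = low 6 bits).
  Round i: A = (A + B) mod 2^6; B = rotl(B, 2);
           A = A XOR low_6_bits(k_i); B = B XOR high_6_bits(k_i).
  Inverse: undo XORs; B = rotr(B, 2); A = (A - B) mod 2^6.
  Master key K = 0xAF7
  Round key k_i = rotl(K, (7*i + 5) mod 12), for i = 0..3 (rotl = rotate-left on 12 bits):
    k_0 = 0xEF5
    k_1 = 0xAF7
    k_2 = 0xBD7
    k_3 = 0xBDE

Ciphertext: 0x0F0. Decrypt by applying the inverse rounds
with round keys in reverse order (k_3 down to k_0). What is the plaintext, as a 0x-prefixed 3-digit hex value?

0xB08

s_0 = ciphertext = 0x0F0
s_1 = InvRound(s_0, k_3) = 0x9B7
s_2 = InvRound(s_1, k_2) = 0xAC6
s_3 = InvRound(s_2, k_1) = 0x05B
s_4 = InvRound(s_3, k_0) = 0xB08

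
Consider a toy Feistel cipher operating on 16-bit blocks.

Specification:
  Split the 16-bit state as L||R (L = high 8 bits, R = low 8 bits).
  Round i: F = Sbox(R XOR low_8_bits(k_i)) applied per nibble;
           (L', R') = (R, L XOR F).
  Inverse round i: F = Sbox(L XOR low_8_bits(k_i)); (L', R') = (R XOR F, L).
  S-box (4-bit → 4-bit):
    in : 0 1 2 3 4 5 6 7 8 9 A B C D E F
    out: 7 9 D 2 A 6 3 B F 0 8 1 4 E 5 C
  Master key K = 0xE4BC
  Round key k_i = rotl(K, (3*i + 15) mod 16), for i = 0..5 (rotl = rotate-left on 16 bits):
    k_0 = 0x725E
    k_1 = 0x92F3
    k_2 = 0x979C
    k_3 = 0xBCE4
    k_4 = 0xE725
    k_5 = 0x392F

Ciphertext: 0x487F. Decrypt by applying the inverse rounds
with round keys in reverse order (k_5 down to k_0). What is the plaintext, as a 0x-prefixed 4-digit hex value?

s_0 = ciphertext = 0x487F
s_1 = InvRound(s_0, k_5) = 0x4448
s_2 = InvRound(s_1, k_4) = 0x7144
s_3 = InvRound(s_2, k_3) = 0x4271
s_4 = InvRound(s_3, k_2) = 0x9442
s_5 = InvRound(s_4, k_1) = 0x7994
s_6 = InvRound(s_5, k_0) = 0x4F79

0x4F79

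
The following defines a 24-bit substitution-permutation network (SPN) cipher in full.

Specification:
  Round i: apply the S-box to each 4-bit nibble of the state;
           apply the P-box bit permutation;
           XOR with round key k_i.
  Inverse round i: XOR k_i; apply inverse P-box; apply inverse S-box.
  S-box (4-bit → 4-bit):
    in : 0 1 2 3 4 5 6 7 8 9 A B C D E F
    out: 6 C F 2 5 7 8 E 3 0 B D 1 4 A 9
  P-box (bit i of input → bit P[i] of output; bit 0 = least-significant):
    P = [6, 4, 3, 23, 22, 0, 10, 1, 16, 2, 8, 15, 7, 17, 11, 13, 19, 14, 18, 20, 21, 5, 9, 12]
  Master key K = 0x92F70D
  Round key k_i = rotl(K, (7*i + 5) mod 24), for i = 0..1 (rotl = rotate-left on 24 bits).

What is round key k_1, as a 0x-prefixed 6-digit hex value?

K = 0x92F70D
k_0 = rotl(K, (7*0+5) mod 24) = rotl(K, 5) = 0x5EE1B2
k_1 = rotl(K, (7*1+5) mod 24) = rotl(K, 12) = 0x70D92F

0x70D92F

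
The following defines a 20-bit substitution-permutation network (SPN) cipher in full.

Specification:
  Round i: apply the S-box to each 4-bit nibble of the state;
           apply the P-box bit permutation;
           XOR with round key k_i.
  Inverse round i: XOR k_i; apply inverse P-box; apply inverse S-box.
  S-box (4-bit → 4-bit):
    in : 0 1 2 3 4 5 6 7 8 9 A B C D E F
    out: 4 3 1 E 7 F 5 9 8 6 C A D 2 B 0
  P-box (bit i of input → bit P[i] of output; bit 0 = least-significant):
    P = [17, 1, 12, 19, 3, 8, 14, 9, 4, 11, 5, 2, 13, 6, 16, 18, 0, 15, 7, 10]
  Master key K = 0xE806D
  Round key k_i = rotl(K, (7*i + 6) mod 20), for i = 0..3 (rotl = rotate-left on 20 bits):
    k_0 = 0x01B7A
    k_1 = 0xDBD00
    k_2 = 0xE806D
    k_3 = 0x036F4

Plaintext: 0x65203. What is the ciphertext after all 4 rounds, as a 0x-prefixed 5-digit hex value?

0x8BDC4

s_0 = plaintext = 0x65203
s_1 = Round(s_0, k_0) = 0xD6BA9
s_2 = Round(s_1, k_1) = 0xC4706
s_3 = Round(s_2, k_2) = 0xDF4B8
s_4 = Round(s_3, k_3) = 0x8BDC4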